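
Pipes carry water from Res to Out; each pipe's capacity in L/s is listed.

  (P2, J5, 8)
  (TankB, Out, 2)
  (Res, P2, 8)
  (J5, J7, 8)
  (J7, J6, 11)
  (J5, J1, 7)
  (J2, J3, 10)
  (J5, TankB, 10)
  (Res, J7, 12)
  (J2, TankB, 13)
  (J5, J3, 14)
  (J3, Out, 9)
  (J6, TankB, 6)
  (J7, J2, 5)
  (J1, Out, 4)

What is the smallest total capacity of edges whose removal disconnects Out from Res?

15

Augment Res→J7→J2→TankB→Out: bottleneck 2, flow now 2.
Augment Res→J7→J2→J3→Out: bottleneck 3, flow now 5.
Augment Res→P2→J5→J3→Out: bottleneck 6, flow now 11.
Augment Res→P2→J5→J1→Out: bottleneck 2, flow now 13.
Augment Res→J7→J6→TankB→J2→J3→J5→J1→Out: bottleneck 2, flow now 15. (uses reverse residual edge)
No augmenting path remains; maximum flow = 15.
By max-flow min-cut, the minimum cut capacity equals the max flow.
In the residual graph, reachable from Res: {Res, J7, J6, TankB}.
Min-cut edges: Res→P2 (8), J7→J2 (5), TankB→Out (2); capacity 8 + 5 + 2 = 15.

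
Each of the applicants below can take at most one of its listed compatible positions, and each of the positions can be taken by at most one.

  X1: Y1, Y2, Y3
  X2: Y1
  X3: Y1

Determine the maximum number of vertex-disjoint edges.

Unit-capacity flow: source→left, listed edges, right→sink; max matching = max flow.
Augmenting path X1→Y1 (+1); matched 1.
Augmenting path X2→Y1→X1→Y2 (+1); matched 2.
No augmenting path remains; maximum matching = 2.
König certificate: {X1, Y1} is a vertex cover of size 2 (every listed pair touches it), so no matching can be larger.

2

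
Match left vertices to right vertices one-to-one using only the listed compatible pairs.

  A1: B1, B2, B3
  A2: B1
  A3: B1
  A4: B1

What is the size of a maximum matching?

Unit-capacity flow: source→left, listed edges, right→sink; max matching = max flow.
Augmenting path A1→B1 (+1); matched 1.
Augmenting path A2→B1→A1→B2 (+1); matched 2.
No augmenting path remains; maximum matching = 2.
König certificate: {A1, B1} is a vertex cover of size 2 (every listed pair touches it), so no matching can be larger.

2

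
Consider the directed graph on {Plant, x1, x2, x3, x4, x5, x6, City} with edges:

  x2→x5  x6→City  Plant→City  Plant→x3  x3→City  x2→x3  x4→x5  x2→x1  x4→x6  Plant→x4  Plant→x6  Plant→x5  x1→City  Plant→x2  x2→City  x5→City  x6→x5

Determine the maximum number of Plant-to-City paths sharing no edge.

5

Assign every edge capacity 1; by Menger, the answer equals the max flow.
Path Plant→City (+1); total 1.
Path Plant→x2→City (+1); total 2.
Path Plant→x3→City (+1); total 3.
Path Plant→x5→City (+1); total 4.
Path Plant→x6→City (+1); total 5.
No residual Plant→City path; max flow = 5.
Certifying cut of size 5: {Plant→City, Plant→x2, Plant→x3, x5→City, x6→City}.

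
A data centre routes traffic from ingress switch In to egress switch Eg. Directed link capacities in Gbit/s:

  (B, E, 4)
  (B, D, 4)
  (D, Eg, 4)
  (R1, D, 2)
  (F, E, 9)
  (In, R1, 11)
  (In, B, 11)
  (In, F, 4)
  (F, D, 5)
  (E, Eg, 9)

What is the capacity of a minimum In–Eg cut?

Augment In→R1→D→Eg: bottleneck 2, flow now 2.
Augment In→B→D→Eg: bottleneck 2, flow now 4.
Augment In→B→E→Eg: bottleneck 4, flow now 8.
Augment In→F→E→Eg: bottleneck 4, flow now 12.
No augmenting path remains; maximum flow = 12.
By max-flow min-cut, the minimum cut capacity equals the max flow.
In the residual graph, reachable from In: {In, R1, B, D}.
Min-cut edges: In→F (4), B→E (4), D→Eg (4); capacity 4 + 4 + 4 = 12.

12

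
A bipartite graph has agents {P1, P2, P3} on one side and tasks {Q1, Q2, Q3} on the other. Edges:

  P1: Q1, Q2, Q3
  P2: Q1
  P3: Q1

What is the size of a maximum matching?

Unit-capacity flow: source→left, listed edges, right→sink; max matching = max flow.
Augmenting path P1→Q1 (+1); matched 1.
Augmenting path P2→Q1→P1→Q2 (+1); matched 2.
No augmenting path remains; maximum matching = 2.
König certificate: {P1, Q1} is a vertex cover of size 2 (every listed pair touches it), so no matching can be larger.

2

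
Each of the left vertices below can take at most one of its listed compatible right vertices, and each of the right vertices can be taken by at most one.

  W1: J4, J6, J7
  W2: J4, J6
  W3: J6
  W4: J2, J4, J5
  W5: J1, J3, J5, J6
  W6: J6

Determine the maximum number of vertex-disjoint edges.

5

Unit-capacity flow: source→left, listed edges, right→sink; max matching = max flow.
Augmenting path W1→J4 (+1); matched 1.
Augmenting path W2→J6 (+1); matched 2.
Augmenting path W4→J2 (+1); matched 3.
Augmenting path W5→J1 (+1); matched 4.
Augmenting path W3→J6→W2→J4→W1→J7 (+1); matched 5.
No augmenting path remains; maximum matching = 5.
König certificate: {W1, W2, W4, W5, J6} is a vertex cover of size 5 (every listed pair touches it), so no matching can be larger.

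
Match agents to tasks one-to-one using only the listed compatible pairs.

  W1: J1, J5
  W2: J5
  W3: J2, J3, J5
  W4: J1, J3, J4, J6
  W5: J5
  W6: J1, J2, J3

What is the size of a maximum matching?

5

Unit-capacity flow: source→left, listed edges, right→sink; max matching = max flow.
Augmenting path W1→J1 (+1); matched 1.
Augmenting path W2→J5 (+1); matched 2.
Augmenting path W3→J2 (+1); matched 3.
Augmenting path W4→J3 (+1); matched 4.
Augmenting path W6→J3→W4→J4 (+1); matched 5.
No augmenting path remains; maximum matching = 5.
König certificate: {W1, W3, W4, W6, J5} is a vertex cover of size 5 (every listed pair touches it), so no matching can be larger.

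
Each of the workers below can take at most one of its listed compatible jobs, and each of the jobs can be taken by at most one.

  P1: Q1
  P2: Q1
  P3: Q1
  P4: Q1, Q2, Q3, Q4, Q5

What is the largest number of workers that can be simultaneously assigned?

2

Unit-capacity flow: source→left, listed edges, right→sink; max matching = max flow.
Augmenting path P1→Q1 (+1); matched 1.
Augmenting path P4→Q2 (+1); matched 2.
No augmenting path remains; maximum matching = 2.
König certificate: {P4, Q1} is a vertex cover of size 2 (every listed pair touches it), so no matching can be larger.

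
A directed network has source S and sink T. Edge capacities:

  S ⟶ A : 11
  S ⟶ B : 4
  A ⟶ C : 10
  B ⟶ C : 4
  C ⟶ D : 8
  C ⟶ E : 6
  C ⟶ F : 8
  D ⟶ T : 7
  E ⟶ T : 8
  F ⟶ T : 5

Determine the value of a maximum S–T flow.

Augment S→A→C→D→T: bottleneck 7, flow now 7.
Augment S→A→C→E→T: bottleneck 3, flow now 10.
Augment S→B→C→E→T: bottleneck 3, flow now 13.
Augment S→B→C→F→T: bottleneck 1, flow now 14.
No augmenting path remains; maximum flow = 14.
In the residual graph, reachable from S: {S, A}.
Min-cut edges: S→B (4), A→C (10); capacity 4 + 10 = 14.
This cut is saturated, so no flow can exceed 14.

14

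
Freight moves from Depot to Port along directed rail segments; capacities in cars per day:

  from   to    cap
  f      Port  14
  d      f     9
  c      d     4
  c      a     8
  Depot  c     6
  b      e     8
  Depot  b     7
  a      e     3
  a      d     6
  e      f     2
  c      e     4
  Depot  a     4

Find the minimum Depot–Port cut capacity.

Augment Depot→a→d→f→Port: bottleneck 4, flow now 4.
Augment Depot→b→e→f→Port: bottleneck 2, flow now 6.
Augment Depot→c→d→f→Port: bottleneck 4, flow now 10.
Augment Depot→c→a→d→f→Port: bottleneck 1, flow now 11.
No augmenting path remains; maximum flow = 11.
By max-flow min-cut, the minimum cut capacity equals the max flow.
In the residual graph, reachable from Depot: {Depot, a, b, c, d, e}.
Min-cut edges: d→f (9), e→f (2); capacity 9 + 2 = 11.

11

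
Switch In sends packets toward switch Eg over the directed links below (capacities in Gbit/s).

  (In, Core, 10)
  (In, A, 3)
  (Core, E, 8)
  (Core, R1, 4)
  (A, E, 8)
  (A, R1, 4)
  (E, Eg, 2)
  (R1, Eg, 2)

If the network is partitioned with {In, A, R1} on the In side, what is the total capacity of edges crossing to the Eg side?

20

Edges leaving {In, A, R1}: In→Core (10), A→E (8), R1→Eg (2).
Cut capacity = 10 + 8 + 2 = 20.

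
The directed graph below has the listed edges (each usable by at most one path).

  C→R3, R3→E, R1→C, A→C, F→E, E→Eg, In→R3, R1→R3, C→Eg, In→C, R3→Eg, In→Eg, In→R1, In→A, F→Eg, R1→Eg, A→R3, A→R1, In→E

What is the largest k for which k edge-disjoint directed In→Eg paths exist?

Assign every edge capacity 1; by Menger, the answer equals the max flow.
Path In→Eg (+1); total 1.
Path In→R1→Eg (+1); total 2.
Path In→R3→Eg (+1); total 3.
Path In→C→Eg (+1); total 4.
Path In→E→Eg (+1); total 5.
No residual In→Eg path; max flow = 5.
Certifying cut of size 5: {C→Eg, E→Eg, In→Eg, R1→Eg, R3→Eg}.

5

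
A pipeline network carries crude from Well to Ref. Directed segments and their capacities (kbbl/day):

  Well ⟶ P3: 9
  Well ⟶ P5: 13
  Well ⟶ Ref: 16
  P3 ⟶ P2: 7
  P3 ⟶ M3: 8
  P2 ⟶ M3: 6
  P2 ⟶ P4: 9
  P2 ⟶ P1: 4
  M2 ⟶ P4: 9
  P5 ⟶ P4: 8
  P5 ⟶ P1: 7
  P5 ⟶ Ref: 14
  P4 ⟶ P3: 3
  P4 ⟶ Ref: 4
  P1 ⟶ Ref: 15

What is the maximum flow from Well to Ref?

Augment Well→Ref: bottleneck 16, flow now 16.
Augment Well→P5→Ref: bottleneck 13, flow now 29.
Augment Well→P3→P2→P4→Ref: bottleneck 4, flow now 33.
Augment Well→P3→P2→P1→Ref: bottleneck 3, flow now 36.
No augmenting path remains; maximum flow = 36.
In the residual graph, reachable from Well: {Well, P3, M3}.
Min-cut edges: Well→P5 (13), Well→Ref (16), P3→P2 (7); capacity 13 + 16 + 7 = 36.
This cut is saturated, so no flow can exceed 36.

36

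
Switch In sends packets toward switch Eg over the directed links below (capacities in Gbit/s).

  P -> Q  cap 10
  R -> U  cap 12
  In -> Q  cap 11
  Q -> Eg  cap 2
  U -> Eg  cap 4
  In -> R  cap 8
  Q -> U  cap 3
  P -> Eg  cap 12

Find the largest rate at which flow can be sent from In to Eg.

6

Augment In→Q→Eg: bottleneck 2, flow now 2.
Augment In→Q→U→Eg: bottleneck 3, flow now 5.
Augment In→R→U→Eg: bottleneck 1, flow now 6.
No augmenting path remains; maximum flow = 6.
In the residual graph, reachable from In: {In, Q, R, U}.
Min-cut edges: Q→Eg (2), U→Eg (4); capacity 2 + 4 = 6.
This cut is saturated, so no flow can exceed 6.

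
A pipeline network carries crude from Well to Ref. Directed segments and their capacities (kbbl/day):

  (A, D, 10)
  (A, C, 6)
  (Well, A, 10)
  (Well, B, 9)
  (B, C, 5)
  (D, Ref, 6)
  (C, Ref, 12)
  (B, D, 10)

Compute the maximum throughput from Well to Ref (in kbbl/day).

17

Augment Well→A→C→Ref: bottleneck 6, flow now 6.
Augment Well→A→D→Ref: bottleneck 4, flow now 10.
Augment Well→B→C→Ref: bottleneck 5, flow now 15.
Augment Well→B→D→Ref: bottleneck 2, flow now 17.
No augmenting path remains; maximum flow = 17.
In the residual graph, reachable from Well: {Well, A, B, D}.
Min-cut edges: A→C (6), B→C (5), D→Ref (6); capacity 6 + 5 + 6 = 17.
This cut is saturated, so no flow can exceed 17.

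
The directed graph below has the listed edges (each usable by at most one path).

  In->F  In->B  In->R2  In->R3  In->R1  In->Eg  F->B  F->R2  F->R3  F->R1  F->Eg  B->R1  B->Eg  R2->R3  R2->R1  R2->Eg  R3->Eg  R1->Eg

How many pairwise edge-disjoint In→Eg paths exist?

6

Assign every edge capacity 1; by Menger, the answer equals the max flow.
Path In→Eg (+1); total 1.
Path In→F→Eg (+1); total 2.
Path In→B→Eg (+1); total 3.
Path In→R2→Eg (+1); total 4.
Path In→R3→Eg (+1); total 5.
Path In→R1→Eg (+1); total 6.
No residual In→Eg path; max flow = 6.
Certifying cut of size 6: {In→B, In→Eg, In→F, In→R1, In→R2, In→R3}.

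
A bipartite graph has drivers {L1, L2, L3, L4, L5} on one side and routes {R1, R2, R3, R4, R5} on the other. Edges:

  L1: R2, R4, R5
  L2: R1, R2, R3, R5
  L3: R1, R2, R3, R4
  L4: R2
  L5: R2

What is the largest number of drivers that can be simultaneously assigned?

4

Unit-capacity flow: source→left, listed edges, right→sink; max matching = max flow.
Augmenting path L1→R2 (+1); matched 1.
Augmenting path L2→R1 (+1); matched 2.
Augmenting path L3→R3 (+1); matched 3.
Augmenting path L4→R2→L1→R4 (+1); matched 4.
No augmenting path remains; maximum matching = 4.
König certificate: {L1, L2, L3, R2} is a vertex cover of size 4 (every listed pair touches it), so no matching can be larger.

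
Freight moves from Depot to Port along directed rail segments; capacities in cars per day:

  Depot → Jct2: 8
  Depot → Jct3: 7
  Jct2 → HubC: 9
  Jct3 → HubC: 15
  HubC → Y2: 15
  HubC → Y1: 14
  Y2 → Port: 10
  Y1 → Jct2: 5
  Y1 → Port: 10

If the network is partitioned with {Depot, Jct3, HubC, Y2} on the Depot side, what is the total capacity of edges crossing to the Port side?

32

Edges leaving {Depot, Jct3, HubC, Y2}: Depot→Jct2 (8), HubC→Y1 (14), Y2→Port (10).
Cut capacity = 8 + 14 + 10 = 32.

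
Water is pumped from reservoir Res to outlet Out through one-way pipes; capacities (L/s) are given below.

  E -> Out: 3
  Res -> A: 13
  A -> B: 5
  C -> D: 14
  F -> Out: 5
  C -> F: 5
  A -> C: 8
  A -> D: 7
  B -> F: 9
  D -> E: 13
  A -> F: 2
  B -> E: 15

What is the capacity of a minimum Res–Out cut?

Augment Res→A→F→Out: bottleneck 2, flow now 2.
Augment Res→A→B→E→Out: bottleneck 3, flow now 5.
Augment Res→A→B→F→Out: bottleneck 2, flow now 7.
Augment Res→A→C→F→Out: bottleneck 1, flow now 8.
No augmenting path remains; maximum flow = 8.
By max-flow min-cut, the minimum cut capacity equals the max flow.
In the residual graph, reachable from Res: {Res, A, B, C, D, E, F}.
Min-cut edges: E→Out (3), F→Out (5); capacity 3 + 5 = 8.

8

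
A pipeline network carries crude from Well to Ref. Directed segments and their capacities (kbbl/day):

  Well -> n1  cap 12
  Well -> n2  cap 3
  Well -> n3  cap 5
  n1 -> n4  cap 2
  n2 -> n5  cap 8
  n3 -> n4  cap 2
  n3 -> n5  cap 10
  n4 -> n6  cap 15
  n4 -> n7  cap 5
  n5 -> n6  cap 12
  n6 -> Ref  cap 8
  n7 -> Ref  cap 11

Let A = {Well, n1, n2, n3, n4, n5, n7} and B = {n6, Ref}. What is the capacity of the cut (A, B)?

38

Edges leaving {Well, n1, n2, n3, n4, n5, n7}: n4→n6 (15), n5→n6 (12), n7→Ref (11).
Cut capacity = 15 + 12 + 11 = 38.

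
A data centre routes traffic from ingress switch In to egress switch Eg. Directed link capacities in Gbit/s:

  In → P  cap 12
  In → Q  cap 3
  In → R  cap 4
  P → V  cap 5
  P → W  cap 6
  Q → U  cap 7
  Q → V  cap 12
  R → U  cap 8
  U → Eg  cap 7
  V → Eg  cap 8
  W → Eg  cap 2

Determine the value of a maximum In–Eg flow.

14

Augment In→P→V→Eg: bottleneck 5, flow now 5.
Augment In→P→W→Eg: bottleneck 2, flow now 7.
Augment In→Q→U→Eg: bottleneck 3, flow now 10.
Augment In→R→U→Eg: bottleneck 4, flow now 14.
No augmenting path remains; maximum flow = 14.
In the residual graph, reachable from In: {In, P, W}.
Min-cut edges: In→Q (3), In→R (4), P→V (5), W→Eg (2); capacity 3 + 4 + 5 + 2 = 14.
This cut is saturated, so no flow can exceed 14.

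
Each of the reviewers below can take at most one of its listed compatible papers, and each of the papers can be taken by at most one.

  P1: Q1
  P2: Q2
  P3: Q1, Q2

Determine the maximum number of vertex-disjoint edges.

2

Unit-capacity flow: source→left, listed edges, right→sink; max matching = max flow.
Augmenting path P1→Q1 (+1); matched 1.
Augmenting path P2→Q2 (+1); matched 2.
No augmenting path remains; maximum matching = 2.
König certificate: {Q1, Q2} is a vertex cover of size 2 (every listed pair touches it), so no matching can be larger.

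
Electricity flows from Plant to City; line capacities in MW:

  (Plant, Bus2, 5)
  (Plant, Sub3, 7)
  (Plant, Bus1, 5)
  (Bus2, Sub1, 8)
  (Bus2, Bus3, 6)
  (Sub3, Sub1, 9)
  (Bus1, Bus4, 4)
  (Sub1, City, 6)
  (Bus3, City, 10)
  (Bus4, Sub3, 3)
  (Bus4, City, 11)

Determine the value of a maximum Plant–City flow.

15

Augment Plant→Bus2→Sub1→City: bottleneck 5, flow now 5.
Augment Plant→Sub3→Sub1→City: bottleneck 1, flow now 6.
Augment Plant→Bus1→Bus4→City: bottleneck 4, flow now 10.
Augment Plant→Sub3→Sub1→Bus2→Bus3→City: bottleneck 5, flow now 15. (uses reverse residual edge)
No augmenting path remains; maximum flow = 15.
In the residual graph, reachable from Plant: {Plant, Sub3, Bus1, Sub1}.
Min-cut edges: Plant→Bus2 (5), Bus1→Bus4 (4), Sub1→City (6); capacity 5 + 4 + 6 = 15.
This cut is saturated, so no flow can exceed 15.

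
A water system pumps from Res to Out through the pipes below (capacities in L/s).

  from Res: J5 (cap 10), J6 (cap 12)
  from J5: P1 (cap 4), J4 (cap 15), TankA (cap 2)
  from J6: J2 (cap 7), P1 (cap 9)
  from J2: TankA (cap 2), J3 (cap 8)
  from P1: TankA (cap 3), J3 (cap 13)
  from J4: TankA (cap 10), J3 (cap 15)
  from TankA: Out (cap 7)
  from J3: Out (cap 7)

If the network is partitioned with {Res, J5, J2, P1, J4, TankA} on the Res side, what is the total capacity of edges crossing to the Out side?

55

Edges leaving {Res, J5, J2, P1, J4, TankA}: Res→J6 (12), J2→J3 (8), P1→J3 (13), J4→J3 (15), TankA→Out (7).
Cut capacity = 12 + 8 + 13 + 15 + 7 = 55.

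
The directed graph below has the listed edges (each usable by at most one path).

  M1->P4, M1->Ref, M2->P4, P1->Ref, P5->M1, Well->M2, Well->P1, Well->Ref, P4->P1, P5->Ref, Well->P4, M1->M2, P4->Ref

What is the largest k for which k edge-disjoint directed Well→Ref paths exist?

Assign every edge capacity 1; by Menger, the answer equals the max flow.
Path Well→Ref (+1); total 1.
Path Well→P1→Ref (+1); total 2.
Path Well→P4→Ref (+1); total 3.
No residual Well→Ref path; max flow = 3.
Certifying cut of size 3: {P1→Ref, P4→Ref, Well→Ref}.

3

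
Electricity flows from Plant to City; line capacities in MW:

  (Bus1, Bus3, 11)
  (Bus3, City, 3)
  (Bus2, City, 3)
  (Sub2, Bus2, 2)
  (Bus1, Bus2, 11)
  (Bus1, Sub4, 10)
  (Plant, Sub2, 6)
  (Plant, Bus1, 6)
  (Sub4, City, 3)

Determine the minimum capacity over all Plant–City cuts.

Augment Plant→Sub2→Bus2→City: bottleneck 2, flow now 2.
Augment Plant→Bus1→Bus2→City: bottleneck 1, flow now 3.
Augment Plant→Bus1→Bus3→City: bottleneck 3, flow now 6.
Augment Plant→Bus1→Sub4→City: bottleneck 2, flow now 8.
No augmenting path remains; maximum flow = 8.
By max-flow min-cut, the minimum cut capacity equals the max flow.
In the residual graph, reachable from Plant: {Plant, Sub2}.
Min-cut edges: Plant→Bus1 (6), Sub2→Bus2 (2); capacity 6 + 2 = 8.

8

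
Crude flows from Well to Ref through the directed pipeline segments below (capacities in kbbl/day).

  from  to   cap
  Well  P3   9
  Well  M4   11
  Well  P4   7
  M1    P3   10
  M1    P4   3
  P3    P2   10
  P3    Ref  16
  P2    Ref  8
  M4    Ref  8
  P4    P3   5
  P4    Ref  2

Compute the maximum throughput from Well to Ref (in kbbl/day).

Augment Well→P3→Ref: bottleneck 9, flow now 9.
Augment Well→M4→Ref: bottleneck 8, flow now 17.
Augment Well→P4→Ref: bottleneck 2, flow now 19.
Augment Well→P4→P3→Ref: bottleneck 5, flow now 24.
No augmenting path remains; maximum flow = 24.
In the residual graph, reachable from Well: {Well, M4}.
Min-cut edges: Well→P3 (9), Well→P4 (7), M4→Ref (8); capacity 9 + 7 + 8 = 24.
This cut is saturated, so no flow can exceed 24.

24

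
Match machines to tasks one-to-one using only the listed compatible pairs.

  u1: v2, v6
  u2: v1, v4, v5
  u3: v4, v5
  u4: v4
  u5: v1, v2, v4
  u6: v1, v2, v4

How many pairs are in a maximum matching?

5

Unit-capacity flow: source→left, listed edges, right→sink; max matching = max flow.
Augmenting path u1→v2 (+1); matched 1.
Augmenting path u2→v1 (+1); matched 2.
Augmenting path u3→v4 (+1); matched 3.
Augmenting path u4→v4→u3→v5 (+1); matched 4.
Augmenting path u5→v2→u1→v6 (+1); matched 5.
No augmenting path remains; maximum matching = 5.
König certificate: {u1, v1, v2, v4, v5} is a vertex cover of size 5 (every listed pair touches it), so no matching can be larger.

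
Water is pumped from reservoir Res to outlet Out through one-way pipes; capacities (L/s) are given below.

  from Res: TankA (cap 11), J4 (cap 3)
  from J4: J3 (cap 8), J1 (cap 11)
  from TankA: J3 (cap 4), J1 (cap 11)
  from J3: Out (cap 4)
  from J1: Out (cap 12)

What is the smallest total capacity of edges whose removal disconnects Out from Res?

Augment Res→J4→J3→Out: bottleneck 3, flow now 3.
Augment Res→TankA→J3→Out: bottleneck 1, flow now 4.
Augment Res→TankA→J1→Out: bottleneck 10, flow now 14.
No augmenting path remains; maximum flow = 14.
By max-flow min-cut, the minimum cut capacity equals the max flow.
In the residual graph, reachable from Res: {Res}.
Min-cut edges: Res→J4 (3), Res→TankA (11); capacity 3 + 11 = 14.

14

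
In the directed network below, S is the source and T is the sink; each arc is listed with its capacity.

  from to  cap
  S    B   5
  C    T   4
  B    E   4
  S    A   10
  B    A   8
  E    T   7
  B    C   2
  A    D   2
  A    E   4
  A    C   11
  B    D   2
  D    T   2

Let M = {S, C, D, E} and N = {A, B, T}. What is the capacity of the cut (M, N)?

28

Edges leaving {S, C, D, E}: S→A (10), S→B (5), C→T (4), D→T (2), E→T (7).
Cut capacity = 10 + 5 + 4 + 2 + 7 = 28.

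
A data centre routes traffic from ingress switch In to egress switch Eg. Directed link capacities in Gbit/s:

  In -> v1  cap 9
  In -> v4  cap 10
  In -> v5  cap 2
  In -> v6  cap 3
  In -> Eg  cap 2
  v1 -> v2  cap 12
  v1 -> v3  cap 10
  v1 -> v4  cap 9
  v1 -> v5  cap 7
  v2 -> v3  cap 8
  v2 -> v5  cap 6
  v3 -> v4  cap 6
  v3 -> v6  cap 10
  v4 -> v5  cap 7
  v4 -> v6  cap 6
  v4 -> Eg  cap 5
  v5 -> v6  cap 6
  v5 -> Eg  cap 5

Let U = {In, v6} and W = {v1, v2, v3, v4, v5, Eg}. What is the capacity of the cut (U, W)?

23

Edges leaving {In, v6}: In→v1 (9), In→v4 (10), In→v5 (2), In→Eg (2).
Cut capacity = 9 + 10 + 2 + 2 = 23.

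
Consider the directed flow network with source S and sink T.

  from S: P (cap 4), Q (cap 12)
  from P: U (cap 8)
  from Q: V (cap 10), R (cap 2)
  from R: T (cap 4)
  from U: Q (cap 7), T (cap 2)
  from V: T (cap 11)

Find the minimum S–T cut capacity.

Augment S→P→U→T: bottleneck 2, flow now 2.
Augment S→Q→R→T: bottleneck 2, flow now 4.
Augment S→Q→V→T: bottleneck 10, flow now 14.
No augmenting path remains; maximum flow = 14.
By max-flow min-cut, the minimum cut capacity equals the max flow.
In the residual graph, reachable from S: {S, P, Q, U}.
Min-cut edges: Q→R (2), Q→V (10), U→T (2); capacity 2 + 10 + 2 = 14.

14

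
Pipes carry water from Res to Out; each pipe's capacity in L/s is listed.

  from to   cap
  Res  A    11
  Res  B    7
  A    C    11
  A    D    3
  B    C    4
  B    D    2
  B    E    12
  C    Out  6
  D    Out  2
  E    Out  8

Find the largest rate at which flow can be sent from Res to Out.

15

Augment Res→A→C→Out: bottleneck 6, flow now 6.
Augment Res→A→D→Out: bottleneck 2, flow now 8.
Augment Res→B→E→Out: bottleneck 7, flow now 15.
No augmenting path remains; maximum flow = 15.
In the residual graph, reachable from Res: {Res, A, C, D}.
Min-cut edges: Res→B (7), C→Out (6), D→Out (2); capacity 7 + 6 + 2 = 15.
This cut is saturated, so no flow can exceed 15.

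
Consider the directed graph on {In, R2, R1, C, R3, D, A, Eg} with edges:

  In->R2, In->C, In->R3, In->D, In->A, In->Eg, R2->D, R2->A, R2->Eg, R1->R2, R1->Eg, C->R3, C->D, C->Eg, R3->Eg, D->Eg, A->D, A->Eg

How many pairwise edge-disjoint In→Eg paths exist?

6

Assign every edge capacity 1; by Menger, the answer equals the max flow.
Path In→Eg (+1); total 1.
Path In→R2→Eg (+1); total 2.
Path In→C→Eg (+1); total 3.
Path In→R3→Eg (+1); total 4.
Path In→D→Eg (+1); total 5.
Path In→A→Eg (+1); total 6.
No residual In→Eg path; max flow = 6.
Certifying cut of size 6: {In→A, In→C, In→D, In→Eg, In→R2, In→R3}.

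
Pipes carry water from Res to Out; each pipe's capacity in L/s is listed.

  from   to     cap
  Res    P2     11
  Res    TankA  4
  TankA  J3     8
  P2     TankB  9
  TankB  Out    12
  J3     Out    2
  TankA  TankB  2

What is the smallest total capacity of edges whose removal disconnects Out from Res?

13

Augment Res→TankA→J3→Out: bottleneck 2, flow now 2.
Augment Res→TankA→TankB→Out: bottleneck 2, flow now 4.
Augment Res→P2→TankB→Out: bottleneck 9, flow now 13.
No augmenting path remains; maximum flow = 13.
By max-flow min-cut, the minimum cut capacity equals the max flow.
In the residual graph, reachable from Res: {Res, P2}.
Min-cut edges: Res→TankA (4), P2→TankB (9); capacity 4 + 9 = 13.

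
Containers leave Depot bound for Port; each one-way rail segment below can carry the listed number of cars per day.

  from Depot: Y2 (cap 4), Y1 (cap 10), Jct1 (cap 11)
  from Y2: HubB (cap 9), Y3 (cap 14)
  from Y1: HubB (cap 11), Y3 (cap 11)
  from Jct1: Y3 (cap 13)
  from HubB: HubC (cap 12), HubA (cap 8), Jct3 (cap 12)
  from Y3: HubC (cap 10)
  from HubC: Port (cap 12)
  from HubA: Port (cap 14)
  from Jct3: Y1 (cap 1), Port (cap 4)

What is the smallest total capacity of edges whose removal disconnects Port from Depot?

Augment Depot→Y2→HubB→HubC→Port: bottleneck 4, flow now 4.
Augment Depot→Y1→HubB→HubC→Port: bottleneck 8, flow now 12.
Augment Depot→Y1→HubB→HubA→Port: bottleneck 2, flow now 14.
Augment Depot→Jct1→Y3→HubC→HubB→HubA→Port: bottleneck 6, flow now 20. (uses reverse residual edge)
Augment Depot→Jct1→Y3→HubC→HubB→Jct3→Port: bottleneck 4, flow now 24. (uses reverse residual edge)
No augmenting path remains; maximum flow = 24.
By max-flow min-cut, the minimum cut capacity equals the max flow.
In the residual graph, reachable from Depot: {Depot, Jct1, Y3}.
Min-cut edges: Depot→Y2 (4), Depot→Y1 (10), Y3→HubC (10); capacity 4 + 10 + 10 = 24.

24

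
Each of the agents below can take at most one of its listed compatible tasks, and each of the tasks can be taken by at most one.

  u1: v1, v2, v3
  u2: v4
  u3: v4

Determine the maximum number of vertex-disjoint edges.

2

Unit-capacity flow: source→left, listed edges, right→sink; max matching = max flow.
Augmenting path u1→v1 (+1); matched 1.
Augmenting path u2→v4 (+1); matched 2.
No augmenting path remains; maximum matching = 2.
König certificate: {u1, v4} is a vertex cover of size 2 (every listed pair touches it), so no matching can be larger.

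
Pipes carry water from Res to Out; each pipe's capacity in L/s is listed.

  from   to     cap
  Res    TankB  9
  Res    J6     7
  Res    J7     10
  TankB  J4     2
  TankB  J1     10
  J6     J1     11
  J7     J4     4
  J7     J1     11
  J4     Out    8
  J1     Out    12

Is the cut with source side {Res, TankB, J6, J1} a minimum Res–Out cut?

Given cut capacity: 10 + 2 + 12 = 24.
Augment Res→TankB→J4→Out: bottleneck 2, flow now 2.
Augment Res→TankB→J1→Out: bottleneck 7, flow now 9.
Augment Res→J6→J1→Out: bottleneck 5, flow now 14.
Augment Res→J7→J4→Out: bottleneck 4, flow now 18.
No augmenting path remains; maximum flow = 18.
In the residual graph, reachable from Res: {Res, TankB, J6, J7, J1}.
Min-cut edges: TankB→J4 (2), J7→J4 (4), J1→Out (12); capacity 2 + 4 + 12 = 18.
Cut capacity 24 exceeds the max flow 18, so it is not minimum.

No — its capacity is 24, but the minimum cut has capacity 18.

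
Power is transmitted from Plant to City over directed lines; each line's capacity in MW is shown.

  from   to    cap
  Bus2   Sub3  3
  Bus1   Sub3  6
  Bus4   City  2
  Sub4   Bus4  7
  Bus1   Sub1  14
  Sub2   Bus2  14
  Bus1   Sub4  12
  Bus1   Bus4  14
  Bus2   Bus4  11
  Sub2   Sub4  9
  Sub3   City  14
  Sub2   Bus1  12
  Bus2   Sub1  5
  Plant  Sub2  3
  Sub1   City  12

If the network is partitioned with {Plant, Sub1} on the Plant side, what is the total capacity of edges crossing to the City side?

Edges leaving {Plant, Sub1}: Plant→Sub2 (3), Sub1→City (12).
Cut capacity = 3 + 12 = 15.

15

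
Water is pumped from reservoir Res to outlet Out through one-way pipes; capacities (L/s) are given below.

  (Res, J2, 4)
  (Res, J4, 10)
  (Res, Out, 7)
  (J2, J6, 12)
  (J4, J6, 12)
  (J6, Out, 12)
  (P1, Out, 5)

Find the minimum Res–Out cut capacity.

Augment Res→Out: bottleneck 7, flow now 7.
Augment Res→J2→J6→Out: bottleneck 4, flow now 11.
Augment Res→J4→J6→Out: bottleneck 8, flow now 19.
No augmenting path remains; maximum flow = 19.
By max-flow min-cut, the minimum cut capacity equals the max flow.
In the residual graph, reachable from Res: {Res, J2, J4, J6}.
Min-cut edges: Res→Out (7), J6→Out (12); capacity 7 + 12 = 19.

19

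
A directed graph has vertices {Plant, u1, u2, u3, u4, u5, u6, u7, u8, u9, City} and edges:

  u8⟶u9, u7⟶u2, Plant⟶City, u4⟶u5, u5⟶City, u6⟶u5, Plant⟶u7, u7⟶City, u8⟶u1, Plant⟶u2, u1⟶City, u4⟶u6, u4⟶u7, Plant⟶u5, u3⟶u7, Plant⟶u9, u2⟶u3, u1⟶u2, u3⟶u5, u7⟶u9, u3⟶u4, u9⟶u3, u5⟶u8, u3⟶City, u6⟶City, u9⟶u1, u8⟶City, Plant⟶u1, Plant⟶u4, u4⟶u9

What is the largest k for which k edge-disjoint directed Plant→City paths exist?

Assign every edge capacity 1; by Menger, the answer equals the max flow.
Path Plant→City (+1); total 1.
Path Plant→u1→City (+1); total 2.
Path Plant→u5→City (+1); total 3.
Path Plant→u7→City (+1); total 4.
Path Plant→u2→u3→City (+1); total 5.
Path Plant→u4→u6→City (+1); total 6.
Path Plant→u9→u3→u5→u8→City (+1); total 7.
No residual Plant→City path; max flow = 7.
Certifying cut of size 7: {Plant→City, Plant→u1, Plant→u2, Plant→u4, Plant→u5, Plant→u7, Plant→u9}.

7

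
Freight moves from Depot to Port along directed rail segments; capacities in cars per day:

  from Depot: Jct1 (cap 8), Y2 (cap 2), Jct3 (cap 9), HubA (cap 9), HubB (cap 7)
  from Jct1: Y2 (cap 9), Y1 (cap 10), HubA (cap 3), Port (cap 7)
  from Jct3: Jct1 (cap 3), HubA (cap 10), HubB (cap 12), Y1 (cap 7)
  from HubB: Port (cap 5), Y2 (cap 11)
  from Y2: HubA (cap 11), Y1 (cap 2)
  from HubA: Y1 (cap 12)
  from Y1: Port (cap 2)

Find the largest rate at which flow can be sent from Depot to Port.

Augment Depot→Jct1→Port: bottleneck 7, flow now 7.
Augment Depot→HubB→Port: bottleneck 5, flow now 12.
Augment Depot→Jct1→Y1→Port: bottleneck 1, flow now 13.
Augment Depot→Jct3→Y1→Port: bottleneck 1, flow now 14.
No augmenting path remains; maximum flow = 14.
In the residual graph, reachable from Depot: {Depot, Jct1, Jct3, HubB, Y2, HubA, Y1}.
Min-cut edges: Jct1→Port (7), HubB→Port (5), Y1→Port (2); capacity 7 + 5 + 2 = 14.
This cut is saturated, so no flow can exceed 14.

14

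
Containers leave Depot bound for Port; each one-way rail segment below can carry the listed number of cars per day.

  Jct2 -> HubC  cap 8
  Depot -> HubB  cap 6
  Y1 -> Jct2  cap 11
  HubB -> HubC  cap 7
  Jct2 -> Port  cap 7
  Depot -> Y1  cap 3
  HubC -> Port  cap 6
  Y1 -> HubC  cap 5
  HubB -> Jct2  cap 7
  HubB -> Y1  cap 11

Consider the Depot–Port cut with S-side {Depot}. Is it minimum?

Given cut capacity: 3 + 6 = 9.
Augment Depot→Y1→Jct2→Port: bottleneck 3, flow now 3.
Augment Depot→HubB→Jct2→Port: bottleneck 4, flow now 7.
Augment Depot→HubB→HubC→Port: bottleneck 2, flow now 9.
No augmenting path remains; maximum flow = 9.
Cut capacity 9 equals the max flow, so it is a minimum cut.

Yes — it is a minimum cut (capacity 9).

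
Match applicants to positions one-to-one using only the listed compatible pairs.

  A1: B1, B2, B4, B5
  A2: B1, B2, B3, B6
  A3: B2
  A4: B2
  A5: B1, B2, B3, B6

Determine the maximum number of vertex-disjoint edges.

Unit-capacity flow: source→left, listed edges, right→sink; max matching = max flow.
Augmenting path A1→B1 (+1); matched 1.
Augmenting path A2→B2 (+1); matched 2.
Augmenting path A5→B3 (+1); matched 3.
Augmenting path A3→B2→A2→B6 (+1); matched 4.
No augmenting path remains; maximum matching = 4.
König certificate: {A1, A2, A5, B2} is a vertex cover of size 4 (every listed pair touches it), so no matching can be larger.

4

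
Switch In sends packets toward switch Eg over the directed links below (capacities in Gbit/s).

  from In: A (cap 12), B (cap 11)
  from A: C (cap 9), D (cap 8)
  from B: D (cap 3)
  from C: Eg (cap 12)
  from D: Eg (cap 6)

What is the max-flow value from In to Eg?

Augment In→A→C→Eg: bottleneck 9, flow now 9.
Augment In→A→D→Eg: bottleneck 3, flow now 12.
Augment In→B→D→Eg: bottleneck 3, flow now 15.
No augmenting path remains; maximum flow = 15.
In the residual graph, reachable from In: {In, B}.
Min-cut edges: In→A (12), B→D (3); capacity 12 + 3 = 15.
This cut is saturated, so no flow can exceed 15.

15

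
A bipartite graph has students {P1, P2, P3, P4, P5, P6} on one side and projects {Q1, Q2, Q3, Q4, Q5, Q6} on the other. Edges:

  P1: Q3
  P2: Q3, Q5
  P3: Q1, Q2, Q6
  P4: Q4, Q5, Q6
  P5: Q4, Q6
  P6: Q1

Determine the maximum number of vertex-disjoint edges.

Unit-capacity flow: source→left, listed edges, right→sink; max matching = max flow.
Augmenting path P1→Q3 (+1); matched 1.
Augmenting path P2→Q5 (+1); matched 2.
Augmenting path P3→Q1 (+1); matched 3.
Augmenting path P4→Q4 (+1); matched 4.
Augmenting path P5→Q6 (+1); matched 5.
Augmenting path P6→Q1→P3→Q2 (+1); matched 6.
No augmenting path remains; maximum matching = 6.
König certificate: {P1, P2, P3, P4, P5, P6} is a vertex cover of size 6 (every listed pair touches it), so no matching can be larger.

6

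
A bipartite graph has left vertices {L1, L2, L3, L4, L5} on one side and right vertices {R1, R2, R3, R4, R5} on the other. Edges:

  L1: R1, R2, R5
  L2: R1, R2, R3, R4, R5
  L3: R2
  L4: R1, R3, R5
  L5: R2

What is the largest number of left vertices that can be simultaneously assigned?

Unit-capacity flow: source→left, listed edges, right→sink; max matching = max flow.
Augmenting path L1→R1 (+1); matched 1.
Augmenting path L2→R2 (+1); matched 2.
Augmenting path L4→R3 (+1); matched 3.
Augmenting path L3→R2→L2→R4 (+1); matched 4.
No augmenting path remains; maximum matching = 4.
König certificate: {L1, L2, L4, R2} is a vertex cover of size 4 (every listed pair touches it), so no matching can be larger.

4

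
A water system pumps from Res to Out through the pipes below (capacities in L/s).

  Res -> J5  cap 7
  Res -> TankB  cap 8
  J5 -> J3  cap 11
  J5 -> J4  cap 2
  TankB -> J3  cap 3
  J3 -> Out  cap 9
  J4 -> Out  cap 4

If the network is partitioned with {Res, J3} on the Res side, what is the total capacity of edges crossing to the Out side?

Edges leaving {Res, J3}: Res→J5 (7), Res→TankB (8), J3→Out (9).
Cut capacity = 7 + 8 + 9 = 24.

24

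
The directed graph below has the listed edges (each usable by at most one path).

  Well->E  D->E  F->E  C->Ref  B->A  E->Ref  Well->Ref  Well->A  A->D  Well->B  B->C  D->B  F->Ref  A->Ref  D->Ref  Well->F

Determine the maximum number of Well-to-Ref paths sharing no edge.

Assign every edge capacity 1; by Menger, the answer equals the max flow.
Path Well→Ref (+1); total 1.
Path Well→A→Ref (+1); total 2.
Path Well→E→Ref (+1); total 3.
Path Well→F→Ref (+1); total 4.
Path Well→B→C→Ref (+1); total 5.
No residual Well→Ref path; max flow = 5.
Certifying cut of size 5: {Well→A, Well→B, Well→E, Well→F, Well→Ref}.

5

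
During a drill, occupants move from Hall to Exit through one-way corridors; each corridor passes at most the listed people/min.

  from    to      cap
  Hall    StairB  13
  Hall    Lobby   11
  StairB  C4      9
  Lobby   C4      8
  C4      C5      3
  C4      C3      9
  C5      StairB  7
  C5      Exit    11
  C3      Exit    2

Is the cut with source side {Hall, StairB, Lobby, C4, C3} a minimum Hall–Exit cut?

Yes — it is a minimum cut (capacity 5).

Given cut capacity: 3 + 2 = 5.
Augment Hall→StairB→C4→C5→Exit: bottleneck 3, flow now 3.
Augment Hall→StairB→C4→C3→Exit: bottleneck 2, flow now 5.
No augmenting path remains; maximum flow = 5.
Cut capacity 5 equals the max flow, so it is a minimum cut.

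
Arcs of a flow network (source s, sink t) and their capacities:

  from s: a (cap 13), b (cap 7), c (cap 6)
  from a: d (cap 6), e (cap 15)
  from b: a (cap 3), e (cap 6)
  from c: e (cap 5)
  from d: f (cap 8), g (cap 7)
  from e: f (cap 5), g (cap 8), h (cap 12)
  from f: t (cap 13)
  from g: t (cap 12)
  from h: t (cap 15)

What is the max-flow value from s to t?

25

Augment s→a→d→f→t: bottleneck 6, flow now 6.
Augment s→a→e→f→t: bottleneck 5, flow now 11.
Augment s→a→e→g→t: bottleneck 2, flow now 13.
Augment s→b→e→g→t: bottleneck 6, flow now 19.
Augment s→c→e→h→t: bottleneck 5, flow now 24.
Augment s→b→a→e→h→t: bottleneck 1, flow now 25.
No augmenting path remains; maximum flow = 25.
In the residual graph, reachable from s: {s, c}.
Min-cut edges: s→a (13), s→b (7), c→e (5); capacity 13 + 7 + 5 = 25.
This cut is saturated, so no flow can exceed 25.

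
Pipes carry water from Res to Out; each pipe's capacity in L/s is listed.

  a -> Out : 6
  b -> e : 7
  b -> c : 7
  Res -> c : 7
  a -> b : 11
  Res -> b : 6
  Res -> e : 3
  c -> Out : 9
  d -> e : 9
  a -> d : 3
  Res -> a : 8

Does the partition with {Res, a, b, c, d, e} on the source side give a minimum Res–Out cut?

Yes — it is a minimum cut (capacity 15).

Given cut capacity: 6 + 9 = 15.
Augment Res→a→Out: bottleneck 6, flow now 6.
Augment Res→c→Out: bottleneck 7, flow now 13.
Augment Res→b→c→Out: bottleneck 2, flow now 15.
No augmenting path remains; maximum flow = 15.
Cut capacity 15 equals the max flow, so it is a minimum cut.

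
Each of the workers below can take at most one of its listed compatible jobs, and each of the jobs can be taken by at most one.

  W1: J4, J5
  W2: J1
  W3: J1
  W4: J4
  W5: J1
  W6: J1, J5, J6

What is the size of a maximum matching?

4

Unit-capacity flow: source→left, listed edges, right→sink; max matching = max flow.
Augmenting path W1→J4 (+1); matched 1.
Augmenting path W2→J1 (+1); matched 2.
Augmenting path W6→J5 (+1); matched 3.
Augmenting path W4→J4→W1→J5→W6→J6 (+1); matched 4.
No augmenting path remains; maximum matching = 4.
König certificate: {W1, W4, W6, J1} is a vertex cover of size 4 (every listed pair touches it), so no matching can be larger.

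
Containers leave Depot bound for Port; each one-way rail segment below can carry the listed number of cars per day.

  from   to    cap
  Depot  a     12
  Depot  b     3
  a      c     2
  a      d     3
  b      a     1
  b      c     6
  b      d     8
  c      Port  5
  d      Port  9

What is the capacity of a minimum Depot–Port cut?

8

Augment Depot→a→c→Port: bottleneck 2, flow now 2.
Augment Depot→a→d→Port: bottleneck 3, flow now 5.
Augment Depot→b→c→Port: bottleneck 3, flow now 8.
No augmenting path remains; maximum flow = 8.
By max-flow min-cut, the minimum cut capacity equals the max flow.
In the residual graph, reachable from Depot: {Depot, a}.
Min-cut edges: Depot→b (3), a→c (2), a→d (3); capacity 3 + 2 + 3 = 8.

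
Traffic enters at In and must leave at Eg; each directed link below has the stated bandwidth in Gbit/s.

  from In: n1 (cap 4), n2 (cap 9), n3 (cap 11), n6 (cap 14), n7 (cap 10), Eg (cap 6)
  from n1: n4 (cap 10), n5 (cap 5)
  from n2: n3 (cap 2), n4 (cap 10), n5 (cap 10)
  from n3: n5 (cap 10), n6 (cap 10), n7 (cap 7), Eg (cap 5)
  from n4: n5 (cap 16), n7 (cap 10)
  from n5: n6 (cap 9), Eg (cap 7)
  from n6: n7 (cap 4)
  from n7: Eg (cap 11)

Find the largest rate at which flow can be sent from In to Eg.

29

Augment In→Eg: bottleneck 6, flow now 6.
Augment In→n3→Eg: bottleneck 5, flow now 11.
Augment In→n7→Eg: bottleneck 10, flow now 21.
Augment In→n1→n5→Eg: bottleneck 4, flow now 25.
Augment In→n2→n5→Eg: bottleneck 3, flow now 28.
Augment In→n3→n7→Eg: bottleneck 1, flow now 29.
No augmenting path remains; maximum flow = 29.
In the residual graph, reachable from In: {In, n1, n2, n3, n4, n5, n6, n7}.
Min-cut edges: In→Eg (6), n3→Eg (5), n5→Eg (7), n7→Eg (11); capacity 6 + 5 + 7 + 11 = 29.
This cut is saturated, so no flow can exceed 29.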